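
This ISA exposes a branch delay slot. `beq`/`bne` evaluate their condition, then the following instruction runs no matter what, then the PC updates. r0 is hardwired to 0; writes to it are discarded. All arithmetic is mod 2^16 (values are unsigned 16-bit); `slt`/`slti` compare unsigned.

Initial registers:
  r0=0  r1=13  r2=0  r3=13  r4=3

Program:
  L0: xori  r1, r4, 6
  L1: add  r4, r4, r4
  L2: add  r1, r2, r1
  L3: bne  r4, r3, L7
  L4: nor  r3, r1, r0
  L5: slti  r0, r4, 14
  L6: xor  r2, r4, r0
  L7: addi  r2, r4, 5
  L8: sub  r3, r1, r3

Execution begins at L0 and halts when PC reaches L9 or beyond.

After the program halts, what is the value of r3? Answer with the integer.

PC=0  xori  r1, r4, 6        | r0=0 r1=5 r2=0 r3=13 r4=3
PC=1  add  r4, r4, r4        | r0=0 r1=5 r2=0 r3=13 r4=6
PC=2  add  r1, r2, r1        | r0=0 r1=5 r2=0 r3=13 r4=6
PC=3  bne  r4, r3, L7        | r0=0 r1=5 r2=0 r3=13 r4=6  [TAKEN]
PC=4  nor  r3, r1, r0        | r0=0 r1=5 r2=0 r3=65530 r4=6
PC=7  addi  r2, r4, 5        | r0=0 r1=5 r2=11 r3=65530 r4=6
PC=8  sub  r3, r1, r3        | r0=0 r1=5 r2=11 r3=11 r4=6

11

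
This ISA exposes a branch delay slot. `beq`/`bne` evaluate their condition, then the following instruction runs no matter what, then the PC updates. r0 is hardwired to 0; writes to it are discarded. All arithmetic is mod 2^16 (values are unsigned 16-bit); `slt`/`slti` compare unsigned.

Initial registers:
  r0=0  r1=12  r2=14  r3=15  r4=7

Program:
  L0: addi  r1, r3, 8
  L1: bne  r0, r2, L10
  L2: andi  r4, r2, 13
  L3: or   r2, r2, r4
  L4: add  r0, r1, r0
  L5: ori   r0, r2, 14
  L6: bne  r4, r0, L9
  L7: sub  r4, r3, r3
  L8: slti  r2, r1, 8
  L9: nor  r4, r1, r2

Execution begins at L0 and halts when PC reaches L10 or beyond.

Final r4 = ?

PC=0  addi  r1, r3, 8        | r0=0 r1=23 r2=14 r3=15 r4=7
PC=1  bne  r0, r2, L10       | r0=0 r1=23 r2=14 r3=15 r4=7  [TAKEN]
PC=2  andi  r4, r2, 13       | r0=0 r1=23 r2=14 r3=15 r4=12

12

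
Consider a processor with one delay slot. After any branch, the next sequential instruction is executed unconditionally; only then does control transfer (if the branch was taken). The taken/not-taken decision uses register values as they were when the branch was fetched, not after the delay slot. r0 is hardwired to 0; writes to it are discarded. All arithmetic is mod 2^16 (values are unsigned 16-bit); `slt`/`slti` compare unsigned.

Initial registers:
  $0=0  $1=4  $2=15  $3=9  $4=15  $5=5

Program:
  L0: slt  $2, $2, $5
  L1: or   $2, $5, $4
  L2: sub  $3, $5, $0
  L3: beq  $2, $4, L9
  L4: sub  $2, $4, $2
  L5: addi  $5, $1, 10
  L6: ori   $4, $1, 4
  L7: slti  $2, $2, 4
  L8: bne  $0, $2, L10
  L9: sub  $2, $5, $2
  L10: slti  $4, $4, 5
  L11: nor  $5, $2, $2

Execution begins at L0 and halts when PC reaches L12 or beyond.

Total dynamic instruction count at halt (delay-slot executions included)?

PC=0  slt  $2, $2, $5        | $0=0 $1=4 $2=0 $3=9 $4=15 $5=5
PC=1  or   $2, $5, $4        | $0=0 $1=4 $2=15 $3=9 $4=15 $5=5
PC=2  sub  $3, $5, $0        | $0=0 $1=4 $2=15 $3=5 $4=15 $5=5
PC=3  beq  $2, $4, L9        | $0=0 $1=4 $2=15 $3=5 $4=15 $5=5  [TAKEN]
PC=4  sub  $2, $4, $2        | $0=0 $1=4 $2=0 $3=5 $4=15 $5=5
PC=9  sub  $2, $5, $2        | $0=0 $1=4 $2=5 $3=5 $4=15 $5=5
PC=10 slti  $4, $4, 5        | $0=0 $1=4 $2=5 $3=5 $4=0 $5=5
PC=11 nor  $5, $2, $2        | $0=0 $1=4 $2=5 $3=5 $4=0 $5=65530

8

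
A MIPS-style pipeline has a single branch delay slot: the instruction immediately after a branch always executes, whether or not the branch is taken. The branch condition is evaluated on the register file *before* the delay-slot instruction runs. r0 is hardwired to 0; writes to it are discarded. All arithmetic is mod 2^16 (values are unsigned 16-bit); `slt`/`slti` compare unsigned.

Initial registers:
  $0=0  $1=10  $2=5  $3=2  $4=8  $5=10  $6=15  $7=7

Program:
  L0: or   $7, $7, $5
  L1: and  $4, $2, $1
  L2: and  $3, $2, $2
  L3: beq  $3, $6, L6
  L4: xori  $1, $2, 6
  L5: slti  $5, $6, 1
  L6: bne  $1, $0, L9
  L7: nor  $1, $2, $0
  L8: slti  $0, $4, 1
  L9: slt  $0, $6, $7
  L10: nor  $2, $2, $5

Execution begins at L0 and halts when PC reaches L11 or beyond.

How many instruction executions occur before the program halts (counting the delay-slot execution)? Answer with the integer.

[0] or   $7, $7, $5  →  {$0:0, $1:10, $2:5, $3:2, $4:8, $5:10, $6:15, $7:15}
[1] and  $4, $2, $1  →  {$0:0, $1:10, $2:5, $3:2, $4:0, $5:10, $6:15, $7:15}
[2] and  $3, $2, $2  →  {$0:0, $1:10, $2:5, $3:5, $4:0, $5:10, $6:15, $7:15}
[3] beq  $3, $6, L6  →  {$0:0, $1:10, $2:5, $3:5, $4:0, $5:10, $6:15, $7:15}  ⟨branch fallthrough⟩
[4] xori  $1, $2, 6  →  {$0:0, $1:3, $2:5, $3:5, $4:0, $5:10, $6:15, $7:15}
[5] slti  $5, $6, 1  →  {$0:0, $1:3, $2:5, $3:5, $4:0, $5:0, $6:15, $7:15}
[6] bne  $1, $0, L9  →  {$0:0, $1:3, $2:5, $3:5, $4:0, $5:0, $6:15, $7:15}  ⟨branch taken⟩
[7] nor  $1, $2, $0  →  {$0:0, $1:65530, $2:5, $3:5, $4:0, $5:0, $6:15, $7:15}
[9] slt  $0, $6, $7  →  {$0:0, $1:65530, $2:5, $3:5, $4:0, $5:0, $6:15, $7:15}
[10] nor  $2, $2, $5  →  {$0:0, $1:65530, $2:65530, $3:5, $4:0, $5:0, $6:15, $7:15}

10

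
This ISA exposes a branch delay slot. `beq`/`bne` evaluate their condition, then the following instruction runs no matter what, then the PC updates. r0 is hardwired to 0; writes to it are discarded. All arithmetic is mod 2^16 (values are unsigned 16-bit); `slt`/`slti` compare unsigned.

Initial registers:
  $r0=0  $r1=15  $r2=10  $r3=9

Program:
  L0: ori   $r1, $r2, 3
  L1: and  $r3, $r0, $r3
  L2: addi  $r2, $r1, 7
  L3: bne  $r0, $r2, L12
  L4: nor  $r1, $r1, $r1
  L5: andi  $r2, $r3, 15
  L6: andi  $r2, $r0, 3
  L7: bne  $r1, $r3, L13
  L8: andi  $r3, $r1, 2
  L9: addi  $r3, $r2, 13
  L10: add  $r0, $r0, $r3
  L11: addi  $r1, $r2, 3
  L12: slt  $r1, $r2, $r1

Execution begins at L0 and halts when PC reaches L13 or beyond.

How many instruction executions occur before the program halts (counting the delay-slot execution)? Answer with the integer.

#0 ori   $r1, $r2, 3 ; 0/11/10/9
#1 and  $r3, $r0, $r3 ; 0/11/10/0
#2 addi  $r2, $r1, 7 ; 0/11/18/0
#3 bne  $r0, $r2, L12 ; 0/11/18/0 ; →target
#4 nor  $r1, $r1, $r1 ; 0/65524/18/0
#12 slt  $r1, $r2, $r1 ; 0/1/18/0

6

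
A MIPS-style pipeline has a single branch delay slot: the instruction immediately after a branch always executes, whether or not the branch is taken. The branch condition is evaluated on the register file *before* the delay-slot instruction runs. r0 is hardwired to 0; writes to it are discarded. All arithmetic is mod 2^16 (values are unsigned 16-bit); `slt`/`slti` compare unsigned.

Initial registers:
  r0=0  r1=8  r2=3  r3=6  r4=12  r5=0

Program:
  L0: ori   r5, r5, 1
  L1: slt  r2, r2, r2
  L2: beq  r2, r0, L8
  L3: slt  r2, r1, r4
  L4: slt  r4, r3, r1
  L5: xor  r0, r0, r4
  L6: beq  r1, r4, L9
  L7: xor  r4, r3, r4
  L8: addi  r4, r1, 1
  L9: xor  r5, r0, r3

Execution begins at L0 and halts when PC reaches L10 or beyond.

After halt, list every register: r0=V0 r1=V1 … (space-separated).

r0=0 r1=8 r2=1 r3=6 r4=9 r5=6

PC=0  ori   r5, r5, 1        | r0=0 r1=8 r2=3 r3=6 r4=12 r5=1
PC=1  slt  r2, r2, r2        | r0=0 r1=8 r2=0 r3=6 r4=12 r5=1
PC=2  beq  r2, r0, L8        | r0=0 r1=8 r2=0 r3=6 r4=12 r5=1  [TAKEN]
PC=3  slt  r2, r1, r4        | r0=0 r1=8 r2=1 r3=6 r4=12 r5=1
PC=8  addi  r4, r1, 1        | r0=0 r1=8 r2=1 r3=6 r4=9 r5=1
PC=9  xor  r5, r0, r3        | r0=0 r1=8 r2=1 r3=6 r4=9 r5=6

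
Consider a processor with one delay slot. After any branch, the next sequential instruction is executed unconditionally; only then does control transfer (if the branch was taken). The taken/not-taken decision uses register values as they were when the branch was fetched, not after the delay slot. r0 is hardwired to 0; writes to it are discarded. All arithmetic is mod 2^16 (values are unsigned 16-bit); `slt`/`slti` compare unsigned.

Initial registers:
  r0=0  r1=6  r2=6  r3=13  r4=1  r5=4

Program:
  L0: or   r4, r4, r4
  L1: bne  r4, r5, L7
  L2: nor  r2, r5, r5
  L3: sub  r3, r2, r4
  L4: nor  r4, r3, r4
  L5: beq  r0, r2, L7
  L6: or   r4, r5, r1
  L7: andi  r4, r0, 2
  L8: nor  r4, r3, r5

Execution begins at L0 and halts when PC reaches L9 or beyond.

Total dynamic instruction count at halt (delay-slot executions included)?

5

#0 or   r4, r4, r4 ; 0/6/6/13/1/4
#1 bne  r4, r5, L7 ; 0/6/6/13/1/4 ; →target
#2 nor  r2, r5, r5 ; 0/6/65531/13/1/4
#7 andi  r4, r0, 2 ; 0/6/65531/13/0/4
#8 nor  r4, r3, r5 ; 0/6/65531/13/65522/4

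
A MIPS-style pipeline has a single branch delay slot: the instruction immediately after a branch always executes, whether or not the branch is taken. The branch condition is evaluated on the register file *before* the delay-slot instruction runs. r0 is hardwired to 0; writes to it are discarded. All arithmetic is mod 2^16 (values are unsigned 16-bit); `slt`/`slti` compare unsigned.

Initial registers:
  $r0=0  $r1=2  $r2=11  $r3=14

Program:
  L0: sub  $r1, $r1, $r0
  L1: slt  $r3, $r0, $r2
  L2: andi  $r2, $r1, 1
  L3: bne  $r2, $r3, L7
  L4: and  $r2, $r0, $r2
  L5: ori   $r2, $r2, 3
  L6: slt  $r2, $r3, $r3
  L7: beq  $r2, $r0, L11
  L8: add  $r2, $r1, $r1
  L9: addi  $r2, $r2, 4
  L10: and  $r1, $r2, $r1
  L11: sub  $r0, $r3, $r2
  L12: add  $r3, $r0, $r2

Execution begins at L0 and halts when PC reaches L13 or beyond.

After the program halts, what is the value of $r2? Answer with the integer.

4

PC=0  sub  $r1, $r1, $r0     | $r0=0 $r1=2 $r2=11 $r3=14
PC=1  slt  $r3, $r0, $r2     | $r0=0 $r1=2 $r2=11 $r3=1
PC=2  andi  $r2, $r1, 1      | $r0=0 $r1=2 $r2=0 $r3=1
PC=3  bne  $r2, $r3, L7      | $r0=0 $r1=2 $r2=0 $r3=1  [TAKEN]
PC=4  and  $r2, $r0, $r2     | $r0=0 $r1=2 $r2=0 $r3=1
PC=7  beq  $r2, $r0, L11     | $r0=0 $r1=2 $r2=0 $r3=1  [TAKEN]
PC=8  add  $r2, $r1, $r1     | $r0=0 $r1=2 $r2=4 $r3=1
PC=11 sub  $r0, $r3, $r2     | $r0=0 $r1=2 $r2=4 $r3=1
PC=12 add  $r3, $r0, $r2     | $r0=0 $r1=2 $r2=4 $r3=4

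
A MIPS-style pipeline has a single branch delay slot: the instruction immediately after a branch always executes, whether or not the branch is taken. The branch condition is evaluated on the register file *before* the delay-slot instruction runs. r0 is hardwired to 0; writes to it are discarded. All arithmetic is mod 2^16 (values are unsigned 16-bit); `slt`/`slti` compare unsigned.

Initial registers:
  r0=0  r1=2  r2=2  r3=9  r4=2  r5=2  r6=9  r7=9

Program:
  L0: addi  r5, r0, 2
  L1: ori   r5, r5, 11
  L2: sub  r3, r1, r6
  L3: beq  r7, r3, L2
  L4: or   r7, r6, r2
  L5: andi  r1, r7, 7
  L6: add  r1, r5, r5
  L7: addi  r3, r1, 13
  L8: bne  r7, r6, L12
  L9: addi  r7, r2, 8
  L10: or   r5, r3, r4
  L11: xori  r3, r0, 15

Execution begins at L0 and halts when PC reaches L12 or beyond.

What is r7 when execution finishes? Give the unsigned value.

10

PC=0  addi  r5, r0, 2        | r0=0 r1=2 r2=2 r3=9 r4=2 r5=2 r6=9 r7=9
PC=1  ori   r5, r5, 11       | r0=0 r1=2 r2=2 r3=9 r4=2 r5=11 r6=9 r7=9
PC=2  sub  r3, r1, r6        | r0=0 r1=2 r2=2 r3=65529 r4=2 r5=11 r6=9 r7=9
PC=3  beq  r7, r3, L2        | r0=0 r1=2 r2=2 r3=65529 r4=2 r5=11 r6=9 r7=9  [not taken]
PC=4  or   r7, r6, r2        | r0=0 r1=2 r2=2 r3=65529 r4=2 r5=11 r6=9 r7=11
PC=5  andi  r1, r7, 7        | r0=0 r1=3 r2=2 r3=65529 r4=2 r5=11 r6=9 r7=11
PC=6  add  r1, r5, r5        | r0=0 r1=22 r2=2 r3=65529 r4=2 r5=11 r6=9 r7=11
PC=7  addi  r3, r1, 13       | r0=0 r1=22 r2=2 r3=35 r4=2 r5=11 r6=9 r7=11
PC=8  bne  r7, r6, L12       | r0=0 r1=22 r2=2 r3=35 r4=2 r5=11 r6=9 r7=11  [TAKEN]
PC=9  addi  r7, r2, 8        | r0=0 r1=22 r2=2 r3=35 r4=2 r5=11 r6=9 r7=10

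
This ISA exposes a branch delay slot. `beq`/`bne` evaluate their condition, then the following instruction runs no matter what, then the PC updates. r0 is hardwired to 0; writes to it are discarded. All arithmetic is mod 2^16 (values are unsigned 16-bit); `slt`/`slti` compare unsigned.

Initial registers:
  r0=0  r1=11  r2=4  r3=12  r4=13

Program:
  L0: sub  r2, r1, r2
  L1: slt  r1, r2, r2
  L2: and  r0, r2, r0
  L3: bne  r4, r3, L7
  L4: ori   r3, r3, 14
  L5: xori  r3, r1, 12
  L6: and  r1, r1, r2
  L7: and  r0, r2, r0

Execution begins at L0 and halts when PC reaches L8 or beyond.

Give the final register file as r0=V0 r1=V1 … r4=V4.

r0=0 r1=0 r2=7 r3=14 r4=13

  step pc=0: sub  r2, r1, r2  regs=(0,11,7,12,13)
  step pc=1: slt  r1, r2, r2  regs=(0,0,7,12,13)
  step pc=2: and  r0, r2, r0  regs=(0,0,7,12,13)
  step pc=3: bne  r4, r3, L7  cond=T  regs=(0,0,7,12,13)
  step pc=4: ori   r3, r3, 14  regs=(0,0,7,14,13)
  step pc=7: and  r0, r2, r0  regs=(0,0,7,14,13)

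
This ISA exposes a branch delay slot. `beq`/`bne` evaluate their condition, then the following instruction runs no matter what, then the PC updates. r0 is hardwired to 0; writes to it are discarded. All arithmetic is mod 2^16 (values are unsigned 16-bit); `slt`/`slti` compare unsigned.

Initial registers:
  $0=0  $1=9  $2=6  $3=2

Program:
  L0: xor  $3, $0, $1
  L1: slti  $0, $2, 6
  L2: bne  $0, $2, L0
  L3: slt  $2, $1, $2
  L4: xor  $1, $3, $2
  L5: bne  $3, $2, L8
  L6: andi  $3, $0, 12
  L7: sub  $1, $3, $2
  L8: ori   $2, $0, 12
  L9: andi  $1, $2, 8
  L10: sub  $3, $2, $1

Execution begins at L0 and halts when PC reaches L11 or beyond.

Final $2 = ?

[0] xor  $3, $0, $1  →  {$0:0, $1:9, $2:6, $3:9}
[1] slti  $0, $2, 6  →  {$0:0, $1:9, $2:6, $3:9}
[2] bne  $0, $2, L0  →  {$0:0, $1:9, $2:6, $3:9}  ⟨branch taken⟩
[3] slt  $2, $1, $2  →  {$0:0, $1:9, $2:0, $3:9}
[0] xor  $3, $0, $1  →  {$0:0, $1:9, $2:0, $3:9}
[1] slti  $0, $2, 6  →  {$0:0, $1:9, $2:0, $3:9}
[2] bne  $0, $2, L0  →  {$0:0, $1:9, $2:0, $3:9}  ⟨branch fallthrough⟩
[3] slt  $2, $1, $2  →  {$0:0, $1:9, $2:0, $3:9}
[4] xor  $1, $3, $2  →  {$0:0, $1:9, $2:0, $3:9}
[5] bne  $3, $2, L8  →  {$0:0, $1:9, $2:0, $3:9}  ⟨branch taken⟩
[6] andi  $3, $0, 12  →  {$0:0, $1:9, $2:0, $3:0}
[8] ori   $2, $0, 12  →  {$0:0, $1:9, $2:12, $3:0}
[9] andi  $1, $2, 8  →  {$0:0, $1:8, $2:12, $3:0}
[10] sub  $3, $2, $1  →  {$0:0, $1:8, $2:12, $3:4}

12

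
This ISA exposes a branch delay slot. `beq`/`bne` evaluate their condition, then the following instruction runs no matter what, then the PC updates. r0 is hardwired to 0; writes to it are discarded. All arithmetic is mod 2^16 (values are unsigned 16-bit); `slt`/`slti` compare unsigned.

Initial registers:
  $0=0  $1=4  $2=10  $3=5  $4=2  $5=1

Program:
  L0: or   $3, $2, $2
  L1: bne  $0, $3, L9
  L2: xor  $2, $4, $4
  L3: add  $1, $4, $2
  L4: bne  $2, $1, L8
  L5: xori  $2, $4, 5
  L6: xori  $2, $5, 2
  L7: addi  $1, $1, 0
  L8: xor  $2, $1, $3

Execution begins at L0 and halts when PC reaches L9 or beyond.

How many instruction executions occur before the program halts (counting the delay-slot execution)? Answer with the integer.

PC=0  or   $3, $2, $2        | $0=0 $1=4 $2=10 $3=10 $4=2 $5=1
PC=1  bne  $0, $3, L9        | $0=0 $1=4 $2=10 $3=10 $4=2 $5=1  [TAKEN]
PC=2  xor  $2, $4, $4        | $0=0 $1=4 $2=0 $3=10 $4=2 $5=1

3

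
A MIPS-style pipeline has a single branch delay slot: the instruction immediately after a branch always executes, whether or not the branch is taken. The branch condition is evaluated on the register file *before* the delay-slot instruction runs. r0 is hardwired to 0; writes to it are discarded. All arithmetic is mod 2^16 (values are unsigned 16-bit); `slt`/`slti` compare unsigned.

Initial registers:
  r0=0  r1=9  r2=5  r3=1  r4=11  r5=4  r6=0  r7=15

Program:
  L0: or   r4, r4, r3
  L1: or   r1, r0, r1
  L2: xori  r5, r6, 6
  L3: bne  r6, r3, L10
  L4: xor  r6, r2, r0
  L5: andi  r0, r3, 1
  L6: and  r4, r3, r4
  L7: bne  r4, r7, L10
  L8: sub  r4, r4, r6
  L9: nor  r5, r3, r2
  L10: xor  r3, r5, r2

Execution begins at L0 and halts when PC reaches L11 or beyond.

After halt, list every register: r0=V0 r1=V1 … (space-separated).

[0] or   r4, r4, r3  →  {r0:0, r1:9, r2:5, r3:1, r4:11, r5:4, r6:0, r7:15}
[1] or   r1, r0, r1  →  {r0:0, r1:9, r2:5, r3:1, r4:11, r5:4, r6:0, r7:15}
[2] xori  r5, r6, 6  →  {r0:0, r1:9, r2:5, r3:1, r4:11, r5:6, r6:0, r7:15}
[3] bne  r6, r3, L10  →  {r0:0, r1:9, r2:5, r3:1, r4:11, r5:6, r6:0, r7:15}  ⟨branch taken⟩
[4] xor  r6, r2, r0  →  {r0:0, r1:9, r2:5, r3:1, r4:11, r5:6, r6:5, r7:15}
[10] xor  r3, r5, r2  →  {r0:0, r1:9, r2:5, r3:3, r4:11, r5:6, r6:5, r7:15}

r0=0 r1=9 r2=5 r3=3 r4=11 r5=6 r6=5 r7=15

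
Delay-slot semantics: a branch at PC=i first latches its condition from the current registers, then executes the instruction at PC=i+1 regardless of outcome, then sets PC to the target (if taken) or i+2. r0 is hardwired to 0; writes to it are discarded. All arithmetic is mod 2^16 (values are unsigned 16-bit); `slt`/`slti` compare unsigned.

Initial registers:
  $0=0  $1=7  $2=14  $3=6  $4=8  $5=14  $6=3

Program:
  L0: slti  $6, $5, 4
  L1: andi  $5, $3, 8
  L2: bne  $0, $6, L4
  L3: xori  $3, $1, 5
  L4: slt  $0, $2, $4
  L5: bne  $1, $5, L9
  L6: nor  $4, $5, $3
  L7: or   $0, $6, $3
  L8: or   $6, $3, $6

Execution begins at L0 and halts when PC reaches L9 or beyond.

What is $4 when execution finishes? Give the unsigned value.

#0 slti  $6, $5, 4 ; 0/7/14/6/8/14/0
#1 andi  $5, $3, 8 ; 0/7/14/6/8/0/0
#2 bne  $0, $6, L4 ; 0/7/14/6/8/0/0 ; →fallthru
#3 xori  $3, $1, 5 ; 0/7/14/2/8/0/0
#4 slt  $0, $2, $4 ; 0/7/14/2/8/0/0
#5 bne  $1, $5, L9 ; 0/7/14/2/8/0/0 ; →target
#6 nor  $4, $5, $3 ; 0/7/14/2/65533/0/0

65533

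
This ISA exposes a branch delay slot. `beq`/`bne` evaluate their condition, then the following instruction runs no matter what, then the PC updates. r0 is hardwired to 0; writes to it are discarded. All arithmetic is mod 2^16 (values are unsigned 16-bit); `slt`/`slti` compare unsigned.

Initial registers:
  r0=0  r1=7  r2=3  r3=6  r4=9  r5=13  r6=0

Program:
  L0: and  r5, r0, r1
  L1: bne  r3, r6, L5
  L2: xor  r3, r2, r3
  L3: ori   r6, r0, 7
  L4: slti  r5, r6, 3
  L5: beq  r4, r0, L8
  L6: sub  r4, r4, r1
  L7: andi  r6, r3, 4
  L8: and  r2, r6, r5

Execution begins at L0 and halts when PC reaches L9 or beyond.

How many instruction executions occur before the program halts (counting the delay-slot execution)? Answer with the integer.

7

  step pc=0: and  r5, r0, r1  regs=(0,7,3,6,9,0,0)
  step pc=1: bne  r3, r6, L5  cond=T  regs=(0,7,3,6,9,0,0)
  step pc=2: xor  r3, r2, r3  regs=(0,7,3,5,9,0,0)
  step pc=5: beq  r4, r0, L8  cond=F  regs=(0,7,3,5,9,0,0)
  step pc=6: sub  r4, r4, r1  regs=(0,7,3,5,2,0,0)
  step pc=7: andi  r6, r3, 4  regs=(0,7,3,5,2,0,4)
  step pc=8: and  r2, r6, r5  regs=(0,7,0,5,2,0,4)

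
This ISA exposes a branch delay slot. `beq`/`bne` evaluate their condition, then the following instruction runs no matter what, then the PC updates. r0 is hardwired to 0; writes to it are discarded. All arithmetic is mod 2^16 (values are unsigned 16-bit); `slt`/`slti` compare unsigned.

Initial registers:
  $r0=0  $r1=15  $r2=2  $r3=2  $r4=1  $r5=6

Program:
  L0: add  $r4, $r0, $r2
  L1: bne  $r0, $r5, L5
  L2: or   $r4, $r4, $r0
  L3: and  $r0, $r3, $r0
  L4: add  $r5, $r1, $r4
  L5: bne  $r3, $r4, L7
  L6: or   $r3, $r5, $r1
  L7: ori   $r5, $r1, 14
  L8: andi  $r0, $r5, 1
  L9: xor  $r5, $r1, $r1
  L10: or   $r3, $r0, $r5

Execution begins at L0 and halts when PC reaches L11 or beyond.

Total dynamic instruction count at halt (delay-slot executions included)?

  step pc=0: add  $r4, $r0, $r2  regs=(0,15,2,2,2,6)
  step pc=1: bne  $r0, $r5, L5  cond=T  regs=(0,15,2,2,2,6)
  step pc=2: or   $r4, $r4, $r0  regs=(0,15,2,2,2,6)
  step pc=5: bne  $r3, $r4, L7  cond=F  regs=(0,15,2,2,2,6)
  step pc=6: or   $r3, $r5, $r1  regs=(0,15,2,15,2,6)
  step pc=7: ori   $r5, $r1, 14  regs=(0,15,2,15,2,15)
  step pc=8: andi  $r0, $r5, 1  regs=(0,15,2,15,2,15)
  step pc=9: xor  $r5, $r1, $r1  regs=(0,15,2,15,2,0)
  step pc=10: or   $r3, $r0, $r5  regs=(0,15,2,0,2,0)

9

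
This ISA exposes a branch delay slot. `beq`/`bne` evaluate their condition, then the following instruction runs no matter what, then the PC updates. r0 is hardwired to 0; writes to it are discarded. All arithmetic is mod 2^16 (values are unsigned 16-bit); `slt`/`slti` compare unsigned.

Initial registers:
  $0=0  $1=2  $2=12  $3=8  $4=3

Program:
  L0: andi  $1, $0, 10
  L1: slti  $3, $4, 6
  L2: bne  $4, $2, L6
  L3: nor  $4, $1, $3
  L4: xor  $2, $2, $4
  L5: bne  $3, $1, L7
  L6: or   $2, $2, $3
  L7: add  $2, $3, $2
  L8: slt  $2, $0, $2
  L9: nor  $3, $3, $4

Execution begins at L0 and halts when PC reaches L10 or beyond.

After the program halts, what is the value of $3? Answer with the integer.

0

[0] andi  $1, $0, 10  →  {$0:0, $1:0, $2:12, $3:8, $4:3}
[1] slti  $3, $4, 6  →  {$0:0, $1:0, $2:12, $3:1, $4:3}
[2] bne  $4, $2, L6  →  {$0:0, $1:0, $2:12, $3:1, $4:3}  ⟨branch taken⟩
[3] nor  $4, $1, $3  →  {$0:0, $1:0, $2:12, $3:1, $4:65534}
[6] or   $2, $2, $3  →  {$0:0, $1:0, $2:13, $3:1, $4:65534}
[7] add  $2, $3, $2  →  {$0:0, $1:0, $2:14, $3:1, $4:65534}
[8] slt  $2, $0, $2  →  {$0:0, $1:0, $2:1, $3:1, $4:65534}
[9] nor  $3, $3, $4  →  {$0:0, $1:0, $2:1, $3:0, $4:65534}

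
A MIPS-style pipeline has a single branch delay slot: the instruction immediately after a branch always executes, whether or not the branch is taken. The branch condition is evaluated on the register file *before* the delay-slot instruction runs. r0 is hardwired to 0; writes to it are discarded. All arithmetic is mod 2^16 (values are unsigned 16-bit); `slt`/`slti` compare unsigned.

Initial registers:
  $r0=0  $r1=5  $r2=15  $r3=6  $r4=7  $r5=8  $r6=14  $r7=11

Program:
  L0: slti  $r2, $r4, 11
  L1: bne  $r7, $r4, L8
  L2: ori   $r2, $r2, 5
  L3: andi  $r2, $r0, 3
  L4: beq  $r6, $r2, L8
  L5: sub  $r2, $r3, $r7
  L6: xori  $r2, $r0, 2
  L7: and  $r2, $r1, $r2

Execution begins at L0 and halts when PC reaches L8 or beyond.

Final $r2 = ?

5

  step pc=0: slti  $r2, $r4, 11  regs=(0,5,1,6,7,8,14,11)
  step pc=1: bne  $r7, $r4, L8  cond=T  regs=(0,5,1,6,7,8,14,11)
  step pc=2: ori   $r2, $r2, 5  regs=(0,5,5,6,7,8,14,11)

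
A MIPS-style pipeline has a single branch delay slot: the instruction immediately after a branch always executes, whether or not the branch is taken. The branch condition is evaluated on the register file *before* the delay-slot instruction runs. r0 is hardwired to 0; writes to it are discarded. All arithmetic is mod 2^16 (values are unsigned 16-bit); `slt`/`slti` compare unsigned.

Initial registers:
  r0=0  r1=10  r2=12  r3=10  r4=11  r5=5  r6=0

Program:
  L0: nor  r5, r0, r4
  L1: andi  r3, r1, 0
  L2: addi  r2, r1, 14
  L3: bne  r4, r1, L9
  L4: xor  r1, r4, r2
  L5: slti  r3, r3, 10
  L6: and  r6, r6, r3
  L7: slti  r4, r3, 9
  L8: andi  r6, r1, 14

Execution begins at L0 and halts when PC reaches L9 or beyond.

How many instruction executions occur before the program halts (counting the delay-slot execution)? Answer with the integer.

5

PC=0  nor  r5, r0, r4        | r0=0 r1=10 r2=12 r3=10 r4=11 r5=65524 r6=0
PC=1  andi  r3, r1, 0        | r0=0 r1=10 r2=12 r3=0 r4=11 r5=65524 r6=0
PC=2  addi  r2, r1, 14       | r0=0 r1=10 r2=24 r3=0 r4=11 r5=65524 r6=0
PC=3  bne  r4, r1, L9        | r0=0 r1=10 r2=24 r3=0 r4=11 r5=65524 r6=0  [TAKEN]
PC=4  xor  r1, r4, r2        | r0=0 r1=19 r2=24 r3=0 r4=11 r5=65524 r6=0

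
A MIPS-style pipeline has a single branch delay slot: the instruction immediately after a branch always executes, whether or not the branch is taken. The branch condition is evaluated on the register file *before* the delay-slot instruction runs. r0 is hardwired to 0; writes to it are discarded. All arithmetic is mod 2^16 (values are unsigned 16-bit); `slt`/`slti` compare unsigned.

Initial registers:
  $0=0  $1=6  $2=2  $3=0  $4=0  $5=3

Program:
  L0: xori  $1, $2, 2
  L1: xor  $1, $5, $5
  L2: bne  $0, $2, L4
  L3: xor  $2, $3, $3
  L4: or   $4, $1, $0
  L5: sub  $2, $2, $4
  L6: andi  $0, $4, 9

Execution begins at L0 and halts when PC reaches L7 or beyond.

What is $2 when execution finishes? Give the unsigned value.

PC=0  xori  $1, $2, 2        | $0=0 $1=0 $2=2 $3=0 $4=0 $5=3
PC=1  xor  $1, $5, $5        | $0=0 $1=0 $2=2 $3=0 $4=0 $5=3
PC=2  bne  $0, $2, L4        | $0=0 $1=0 $2=2 $3=0 $4=0 $5=3  [TAKEN]
PC=3  xor  $2, $3, $3        | $0=0 $1=0 $2=0 $3=0 $4=0 $5=3
PC=4  or   $4, $1, $0        | $0=0 $1=0 $2=0 $3=0 $4=0 $5=3
PC=5  sub  $2, $2, $4        | $0=0 $1=0 $2=0 $3=0 $4=0 $5=3
PC=6  andi  $0, $4, 9        | $0=0 $1=0 $2=0 $3=0 $4=0 $5=3

0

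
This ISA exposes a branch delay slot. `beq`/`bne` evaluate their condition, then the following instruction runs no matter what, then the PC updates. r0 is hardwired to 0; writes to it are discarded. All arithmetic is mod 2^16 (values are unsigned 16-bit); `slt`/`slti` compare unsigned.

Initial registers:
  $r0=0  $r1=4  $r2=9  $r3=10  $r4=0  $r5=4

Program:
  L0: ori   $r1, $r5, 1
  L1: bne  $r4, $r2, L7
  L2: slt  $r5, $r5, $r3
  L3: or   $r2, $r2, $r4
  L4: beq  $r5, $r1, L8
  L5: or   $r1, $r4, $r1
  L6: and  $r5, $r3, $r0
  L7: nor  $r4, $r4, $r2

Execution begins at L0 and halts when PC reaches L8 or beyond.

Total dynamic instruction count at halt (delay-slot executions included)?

4

PC=0  ori   $r1, $r5, 1      | $r0=0 $r1=5 $r2=9 $r3=10 $r4=0 $r5=4
PC=1  bne  $r4, $r2, L7      | $r0=0 $r1=5 $r2=9 $r3=10 $r4=0 $r5=4  [TAKEN]
PC=2  slt  $r5, $r5, $r3     | $r0=0 $r1=5 $r2=9 $r3=10 $r4=0 $r5=1
PC=7  nor  $r4, $r4, $r2     | $r0=0 $r1=5 $r2=9 $r3=10 $r4=65526 $r5=1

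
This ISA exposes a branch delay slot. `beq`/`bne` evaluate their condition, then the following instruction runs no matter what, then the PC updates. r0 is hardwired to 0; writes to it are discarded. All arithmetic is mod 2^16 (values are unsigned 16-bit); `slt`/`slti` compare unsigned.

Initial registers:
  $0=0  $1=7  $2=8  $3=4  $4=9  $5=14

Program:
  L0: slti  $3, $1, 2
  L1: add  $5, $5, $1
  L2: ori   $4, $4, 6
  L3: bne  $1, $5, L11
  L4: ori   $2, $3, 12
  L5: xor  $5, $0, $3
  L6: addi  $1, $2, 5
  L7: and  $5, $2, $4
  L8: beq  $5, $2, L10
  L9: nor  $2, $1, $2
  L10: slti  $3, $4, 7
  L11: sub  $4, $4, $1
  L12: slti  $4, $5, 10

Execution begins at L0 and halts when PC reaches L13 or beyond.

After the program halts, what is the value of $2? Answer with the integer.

12

[0] slti  $3, $1, 2  →  {$0:0, $1:7, $2:8, $3:0, $4:9, $5:14}
[1] add  $5, $5, $1  →  {$0:0, $1:7, $2:8, $3:0, $4:9, $5:21}
[2] ori   $4, $4, 6  →  {$0:0, $1:7, $2:8, $3:0, $4:15, $5:21}
[3] bne  $1, $5, L11  →  {$0:0, $1:7, $2:8, $3:0, $4:15, $5:21}  ⟨branch taken⟩
[4] ori   $2, $3, 12  →  {$0:0, $1:7, $2:12, $3:0, $4:15, $5:21}
[11] sub  $4, $4, $1  →  {$0:0, $1:7, $2:12, $3:0, $4:8, $5:21}
[12] slti  $4, $5, 10  →  {$0:0, $1:7, $2:12, $3:0, $4:0, $5:21}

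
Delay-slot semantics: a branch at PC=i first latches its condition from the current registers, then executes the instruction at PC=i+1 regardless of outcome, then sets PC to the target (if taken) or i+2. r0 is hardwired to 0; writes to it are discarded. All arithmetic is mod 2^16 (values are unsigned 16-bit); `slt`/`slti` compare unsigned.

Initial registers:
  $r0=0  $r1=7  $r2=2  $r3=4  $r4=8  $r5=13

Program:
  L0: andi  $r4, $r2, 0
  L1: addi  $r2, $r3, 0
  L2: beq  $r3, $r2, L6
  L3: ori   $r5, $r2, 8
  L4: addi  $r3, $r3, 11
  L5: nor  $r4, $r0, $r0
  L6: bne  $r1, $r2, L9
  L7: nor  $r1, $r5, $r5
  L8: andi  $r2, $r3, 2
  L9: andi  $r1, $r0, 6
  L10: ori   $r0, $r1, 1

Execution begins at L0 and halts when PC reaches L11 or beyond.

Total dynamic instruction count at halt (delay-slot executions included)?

8

#0 andi  $r4, $r2, 0 ; 0/7/2/4/0/13
#1 addi  $r2, $r3, 0 ; 0/7/4/4/0/13
#2 beq  $r3, $r2, L6 ; 0/7/4/4/0/13 ; →target
#3 ori   $r5, $r2, 8 ; 0/7/4/4/0/12
#6 bne  $r1, $r2, L9 ; 0/7/4/4/0/12 ; →target
#7 nor  $r1, $r5, $r5 ; 0/65523/4/4/0/12
#9 andi  $r1, $r0, 6 ; 0/0/4/4/0/12
#10 ori   $r0, $r1, 1 ; 0/0/4/4/0/12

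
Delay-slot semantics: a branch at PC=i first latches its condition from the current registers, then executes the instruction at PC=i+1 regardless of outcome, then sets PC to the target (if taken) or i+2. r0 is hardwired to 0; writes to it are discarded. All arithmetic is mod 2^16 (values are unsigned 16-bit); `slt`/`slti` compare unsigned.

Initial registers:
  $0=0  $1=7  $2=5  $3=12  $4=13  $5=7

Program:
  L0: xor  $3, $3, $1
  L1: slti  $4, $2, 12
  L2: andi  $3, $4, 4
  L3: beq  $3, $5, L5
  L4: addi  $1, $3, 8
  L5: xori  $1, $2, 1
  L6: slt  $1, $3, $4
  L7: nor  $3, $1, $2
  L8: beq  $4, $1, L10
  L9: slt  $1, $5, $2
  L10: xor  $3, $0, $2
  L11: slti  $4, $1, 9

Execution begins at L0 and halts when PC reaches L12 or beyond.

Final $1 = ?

[0] xor  $3, $3, $1  →  {$0:0, $1:7, $2:5, $3:11, $4:13, $5:7}
[1] slti  $4, $2, 12  →  {$0:0, $1:7, $2:5, $3:11, $4:1, $5:7}
[2] andi  $3, $4, 4  →  {$0:0, $1:7, $2:5, $3:0, $4:1, $5:7}
[3] beq  $3, $5, L5  →  {$0:0, $1:7, $2:5, $3:0, $4:1, $5:7}  ⟨branch fallthrough⟩
[4] addi  $1, $3, 8  →  {$0:0, $1:8, $2:5, $3:0, $4:1, $5:7}
[5] xori  $1, $2, 1  →  {$0:0, $1:4, $2:5, $3:0, $4:1, $5:7}
[6] slt  $1, $3, $4  →  {$0:0, $1:1, $2:5, $3:0, $4:1, $5:7}
[7] nor  $3, $1, $2  →  {$0:0, $1:1, $2:5, $3:65530, $4:1, $5:7}
[8] beq  $4, $1, L10  →  {$0:0, $1:1, $2:5, $3:65530, $4:1, $5:7}  ⟨branch taken⟩
[9] slt  $1, $5, $2  →  {$0:0, $1:0, $2:5, $3:65530, $4:1, $5:7}
[10] xor  $3, $0, $2  →  {$0:0, $1:0, $2:5, $3:5, $4:1, $5:7}
[11] slti  $4, $1, 9  →  {$0:0, $1:0, $2:5, $3:5, $4:1, $5:7}

0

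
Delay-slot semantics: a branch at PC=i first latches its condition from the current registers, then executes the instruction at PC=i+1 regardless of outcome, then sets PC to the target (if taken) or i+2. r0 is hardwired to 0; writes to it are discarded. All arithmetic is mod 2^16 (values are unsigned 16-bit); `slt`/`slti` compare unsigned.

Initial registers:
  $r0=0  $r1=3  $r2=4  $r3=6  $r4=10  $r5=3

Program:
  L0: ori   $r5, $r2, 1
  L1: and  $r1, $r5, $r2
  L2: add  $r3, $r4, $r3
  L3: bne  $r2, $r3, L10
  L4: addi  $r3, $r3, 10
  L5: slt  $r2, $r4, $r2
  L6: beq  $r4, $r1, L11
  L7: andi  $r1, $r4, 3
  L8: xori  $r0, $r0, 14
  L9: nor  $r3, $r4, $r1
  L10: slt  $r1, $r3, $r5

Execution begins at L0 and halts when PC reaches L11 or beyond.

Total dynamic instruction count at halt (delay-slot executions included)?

[0] ori   $r5, $r2, 1  →  {$r0:0, $r1:3, $r2:4, $r3:6, $r4:10, $r5:5}
[1] and  $r1, $r5, $r2  →  {$r0:0, $r1:4, $r2:4, $r3:6, $r4:10, $r5:5}
[2] add  $r3, $r4, $r3  →  {$r0:0, $r1:4, $r2:4, $r3:16, $r4:10, $r5:5}
[3] bne  $r2, $r3, L10  →  {$r0:0, $r1:4, $r2:4, $r3:16, $r4:10, $r5:5}  ⟨branch taken⟩
[4] addi  $r3, $r3, 10  →  {$r0:0, $r1:4, $r2:4, $r3:26, $r4:10, $r5:5}
[10] slt  $r1, $r3, $r5  →  {$r0:0, $r1:0, $r2:4, $r3:26, $r4:10, $r5:5}

6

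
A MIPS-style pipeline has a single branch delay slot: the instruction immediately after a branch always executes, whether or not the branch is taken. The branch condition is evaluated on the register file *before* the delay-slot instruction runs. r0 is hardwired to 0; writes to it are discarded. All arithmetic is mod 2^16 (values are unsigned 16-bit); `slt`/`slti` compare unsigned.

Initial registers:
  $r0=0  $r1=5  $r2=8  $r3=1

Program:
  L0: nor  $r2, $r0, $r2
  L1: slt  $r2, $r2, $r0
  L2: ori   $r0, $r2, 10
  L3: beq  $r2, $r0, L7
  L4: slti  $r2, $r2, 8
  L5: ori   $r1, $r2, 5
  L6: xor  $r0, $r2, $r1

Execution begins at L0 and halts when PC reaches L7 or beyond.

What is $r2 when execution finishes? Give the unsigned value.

1

  step pc=0: nor  $r2, $r0, $r2  regs=(0,5,65527,1)
  step pc=1: slt  $r2, $r2, $r0  regs=(0,5,0,1)
  step pc=2: ori   $r0, $r2, 10  regs=(0,5,0,1)
  step pc=3: beq  $r2, $r0, L7  cond=T  regs=(0,5,0,1)
  step pc=4: slti  $r2, $r2, 8  regs=(0,5,1,1)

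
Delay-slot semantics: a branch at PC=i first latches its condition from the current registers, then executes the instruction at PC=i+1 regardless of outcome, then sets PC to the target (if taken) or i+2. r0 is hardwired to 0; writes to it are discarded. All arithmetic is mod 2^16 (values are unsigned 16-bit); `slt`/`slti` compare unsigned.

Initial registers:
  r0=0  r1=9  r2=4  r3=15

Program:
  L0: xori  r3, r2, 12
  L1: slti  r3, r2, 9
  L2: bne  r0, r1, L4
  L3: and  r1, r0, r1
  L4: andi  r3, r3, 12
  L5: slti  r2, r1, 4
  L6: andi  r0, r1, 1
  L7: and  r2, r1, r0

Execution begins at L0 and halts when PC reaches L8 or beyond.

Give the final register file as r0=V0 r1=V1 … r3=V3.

#0 xori  r3, r2, 12 ; 0/9/4/8
#1 slti  r3, r2, 9 ; 0/9/4/1
#2 bne  r0, r1, L4 ; 0/9/4/1 ; →target
#3 and  r1, r0, r1 ; 0/0/4/1
#4 andi  r3, r3, 12 ; 0/0/4/0
#5 slti  r2, r1, 4 ; 0/0/1/0
#6 andi  r0, r1, 1 ; 0/0/1/0
#7 and  r2, r1, r0 ; 0/0/0/0

r0=0 r1=0 r2=0 r3=0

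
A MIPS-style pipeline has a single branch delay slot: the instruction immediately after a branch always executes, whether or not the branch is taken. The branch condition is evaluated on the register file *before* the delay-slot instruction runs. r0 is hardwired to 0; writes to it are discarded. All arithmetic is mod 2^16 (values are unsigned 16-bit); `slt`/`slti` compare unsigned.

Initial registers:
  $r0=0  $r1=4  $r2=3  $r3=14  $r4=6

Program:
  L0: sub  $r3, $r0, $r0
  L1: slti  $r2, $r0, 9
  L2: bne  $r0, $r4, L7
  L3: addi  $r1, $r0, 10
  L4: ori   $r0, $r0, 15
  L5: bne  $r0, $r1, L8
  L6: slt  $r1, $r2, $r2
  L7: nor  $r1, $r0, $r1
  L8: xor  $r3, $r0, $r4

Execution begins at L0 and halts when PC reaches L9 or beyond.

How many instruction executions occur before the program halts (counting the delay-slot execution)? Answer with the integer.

6

#0 sub  $r3, $r0, $r0 ; 0/4/3/0/6
#1 slti  $r2, $r0, 9 ; 0/4/1/0/6
#2 bne  $r0, $r4, L7 ; 0/4/1/0/6 ; →target
#3 addi  $r1, $r0, 10 ; 0/10/1/0/6
#7 nor  $r1, $r0, $r1 ; 0/65525/1/0/6
#8 xor  $r3, $r0, $r4 ; 0/65525/1/6/6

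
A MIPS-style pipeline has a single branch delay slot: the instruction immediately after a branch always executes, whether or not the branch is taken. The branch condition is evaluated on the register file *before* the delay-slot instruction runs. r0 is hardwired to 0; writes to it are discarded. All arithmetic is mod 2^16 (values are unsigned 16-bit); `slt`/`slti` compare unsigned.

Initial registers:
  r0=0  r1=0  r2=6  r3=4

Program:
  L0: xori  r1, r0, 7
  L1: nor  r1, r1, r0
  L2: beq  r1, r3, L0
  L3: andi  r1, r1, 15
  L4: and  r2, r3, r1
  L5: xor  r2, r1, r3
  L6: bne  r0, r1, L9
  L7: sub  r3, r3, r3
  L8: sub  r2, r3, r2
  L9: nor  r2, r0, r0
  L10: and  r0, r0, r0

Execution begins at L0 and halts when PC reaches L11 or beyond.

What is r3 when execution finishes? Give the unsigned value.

[0] xori  r1, r0, 7  →  {r0:0, r1:7, r2:6, r3:4}
[1] nor  r1, r1, r0  →  {r0:0, r1:65528, r2:6, r3:4}
[2] beq  r1, r3, L0  →  {r0:0, r1:65528, r2:6, r3:4}  ⟨branch fallthrough⟩
[3] andi  r1, r1, 15  →  {r0:0, r1:8, r2:6, r3:4}
[4] and  r2, r3, r1  →  {r0:0, r1:8, r2:0, r3:4}
[5] xor  r2, r1, r3  →  {r0:0, r1:8, r2:12, r3:4}
[6] bne  r0, r1, L9  →  {r0:0, r1:8, r2:12, r3:4}  ⟨branch taken⟩
[7] sub  r3, r3, r3  →  {r0:0, r1:8, r2:12, r3:0}
[9] nor  r2, r0, r0  →  {r0:0, r1:8, r2:65535, r3:0}
[10] and  r0, r0, r0  →  {r0:0, r1:8, r2:65535, r3:0}

0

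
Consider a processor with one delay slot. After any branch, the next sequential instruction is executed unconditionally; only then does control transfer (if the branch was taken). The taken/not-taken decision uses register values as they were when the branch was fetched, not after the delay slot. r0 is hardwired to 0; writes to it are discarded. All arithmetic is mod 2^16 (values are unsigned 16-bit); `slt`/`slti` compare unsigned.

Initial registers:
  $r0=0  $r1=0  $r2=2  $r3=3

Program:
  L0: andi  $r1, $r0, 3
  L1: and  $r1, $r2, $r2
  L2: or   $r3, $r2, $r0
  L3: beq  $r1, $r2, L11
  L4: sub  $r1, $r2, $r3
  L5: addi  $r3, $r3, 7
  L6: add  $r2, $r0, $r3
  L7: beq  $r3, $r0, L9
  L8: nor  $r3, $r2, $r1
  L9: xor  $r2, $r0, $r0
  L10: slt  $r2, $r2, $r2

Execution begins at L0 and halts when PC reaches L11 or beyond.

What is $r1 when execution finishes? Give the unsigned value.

0

[0] andi  $r1, $r0, 3  →  {$r0:0, $r1:0, $r2:2, $r3:3}
[1] and  $r1, $r2, $r2  →  {$r0:0, $r1:2, $r2:2, $r3:3}
[2] or   $r3, $r2, $r0  →  {$r0:0, $r1:2, $r2:2, $r3:2}
[3] beq  $r1, $r2, L11  →  {$r0:0, $r1:2, $r2:2, $r3:2}  ⟨branch taken⟩
[4] sub  $r1, $r2, $r3  →  {$r0:0, $r1:0, $r2:2, $r3:2}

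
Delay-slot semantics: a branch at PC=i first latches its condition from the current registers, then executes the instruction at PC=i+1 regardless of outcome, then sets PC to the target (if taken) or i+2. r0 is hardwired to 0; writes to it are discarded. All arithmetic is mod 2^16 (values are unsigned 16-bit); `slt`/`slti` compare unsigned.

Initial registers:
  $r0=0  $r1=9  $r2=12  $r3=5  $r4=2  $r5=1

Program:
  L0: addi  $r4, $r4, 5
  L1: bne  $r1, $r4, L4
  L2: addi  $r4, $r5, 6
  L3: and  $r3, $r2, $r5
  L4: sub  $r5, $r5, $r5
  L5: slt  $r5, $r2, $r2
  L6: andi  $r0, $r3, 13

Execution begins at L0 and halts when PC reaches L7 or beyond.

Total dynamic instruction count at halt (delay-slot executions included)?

6

[0] addi  $r4, $r4, 5  →  {$r0:0, $r1:9, $r2:12, $r3:5, $r4:7, $r5:1}
[1] bne  $r1, $r4, L4  →  {$r0:0, $r1:9, $r2:12, $r3:5, $r4:7, $r5:1}  ⟨branch taken⟩
[2] addi  $r4, $r5, 6  →  {$r0:0, $r1:9, $r2:12, $r3:5, $r4:7, $r5:1}
[4] sub  $r5, $r5, $r5  →  {$r0:0, $r1:9, $r2:12, $r3:5, $r4:7, $r5:0}
[5] slt  $r5, $r2, $r2  →  {$r0:0, $r1:9, $r2:12, $r3:5, $r4:7, $r5:0}
[6] andi  $r0, $r3, 13  →  {$r0:0, $r1:9, $r2:12, $r3:5, $r4:7, $r5:0}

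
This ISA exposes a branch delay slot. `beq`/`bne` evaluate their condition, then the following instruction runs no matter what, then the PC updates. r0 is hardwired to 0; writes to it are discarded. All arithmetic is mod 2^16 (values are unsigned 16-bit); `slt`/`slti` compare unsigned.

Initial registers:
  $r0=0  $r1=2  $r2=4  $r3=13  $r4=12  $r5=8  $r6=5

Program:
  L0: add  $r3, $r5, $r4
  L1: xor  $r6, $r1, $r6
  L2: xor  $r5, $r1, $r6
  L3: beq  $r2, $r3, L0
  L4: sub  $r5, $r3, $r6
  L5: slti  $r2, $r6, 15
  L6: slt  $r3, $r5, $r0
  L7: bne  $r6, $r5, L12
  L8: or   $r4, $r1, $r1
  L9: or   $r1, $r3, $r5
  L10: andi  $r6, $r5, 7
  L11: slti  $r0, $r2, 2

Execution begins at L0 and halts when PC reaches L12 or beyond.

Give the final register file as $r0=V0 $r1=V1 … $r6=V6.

$r0=0 $r1=2 $r2=1 $r3=0 $r4=2 $r5=13 $r6=7

PC=0  add  $r3, $r5, $r4     | $r0=0 $r1=2 $r2=4 $r3=20 $r4=12 $r5=8 $r6=5
PC=1  xor  $r6, $r1, $r6     | $r0=0 $r1=2 $r2=4 $r3=20 $r4=12 $r5=8 $r6=7
PC=2  xor  $r5, $r1, $r6     | $r0=0 $r1=2 $r2=4 $r3=20 $r4=12 $r5=5 $r6=7
PC=3  beq  $r2, $r3, L0      | $r0=0 $r1=2 $r2=4 $r3=20 $r4=12 $r5=5 $r6=7  [not taken]
PC=4  sub  $r5, $r3, $r6     | $r0=0 $r1=2 $r2=4 $r3=20 $r4=12 $r5=13 $r6=7
PC=5  slti  $r2, $r6, 15     | $r0=0 $r1=2 $r2=1 $r3=20 $r4=12 $r5=13 $r6=7
PC=6  slt  $r3, $r5, $r0     | $r0=0 $r1=2 $r2=1 $r3=0 $r4=12 $r5=13 $r6=7
PC=7  bne  $r6, $r5, L12     | $r0=0 $r1=2 $r2=1 $r3=0 $r4=12 $r5=13 $r6=7  [TAKEN]
PC=8  or   $r4, $r1, $r1     | $r0=0 $r1=2 $r2=1 $r3=0 $r4=2 $r5=13 $r6=7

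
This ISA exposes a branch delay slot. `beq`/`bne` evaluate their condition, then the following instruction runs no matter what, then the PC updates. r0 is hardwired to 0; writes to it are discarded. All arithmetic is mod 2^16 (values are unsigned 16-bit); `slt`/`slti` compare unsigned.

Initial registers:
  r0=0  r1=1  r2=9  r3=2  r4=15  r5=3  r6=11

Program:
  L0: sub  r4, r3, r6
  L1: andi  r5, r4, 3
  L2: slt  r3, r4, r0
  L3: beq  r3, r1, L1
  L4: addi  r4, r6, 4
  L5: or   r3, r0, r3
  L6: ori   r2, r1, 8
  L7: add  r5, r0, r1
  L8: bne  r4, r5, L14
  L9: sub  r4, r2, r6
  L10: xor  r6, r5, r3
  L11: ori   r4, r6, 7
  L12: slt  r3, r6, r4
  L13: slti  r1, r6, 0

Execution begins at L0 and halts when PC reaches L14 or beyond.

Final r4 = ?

65534

#0 sub  r4, r3, r6 ; 0/1/9/2/65527/3/11
#1 andi  r5, r4, 3 ; 0/1/9/2/65527/3/11
#2 slt  r3, r4, r0 ; 0/1/9/0/65527/3/11
#3 beq  r3, r1, L1 ; 0/1/9/0/65527/3/11 ; →fallthru
#4 addi  r4, r6, 4 ; 0/1/9/0/15/3/11
#5 or   r3, r0, r3 ; 0/1/9/0/15/3/11
#6 ori   r2, r1, 8 ; 0/1/9/0/15/3/11
#7 add  r5, r0, r1 ; 0/1/9/0/15/1/11
#8 bne  r4, r5, L14 ; 0/1/9/0/15/1/11 ; →target
#9 sub  r4, r2, r6 ; 0/1/9/0/65534/1/11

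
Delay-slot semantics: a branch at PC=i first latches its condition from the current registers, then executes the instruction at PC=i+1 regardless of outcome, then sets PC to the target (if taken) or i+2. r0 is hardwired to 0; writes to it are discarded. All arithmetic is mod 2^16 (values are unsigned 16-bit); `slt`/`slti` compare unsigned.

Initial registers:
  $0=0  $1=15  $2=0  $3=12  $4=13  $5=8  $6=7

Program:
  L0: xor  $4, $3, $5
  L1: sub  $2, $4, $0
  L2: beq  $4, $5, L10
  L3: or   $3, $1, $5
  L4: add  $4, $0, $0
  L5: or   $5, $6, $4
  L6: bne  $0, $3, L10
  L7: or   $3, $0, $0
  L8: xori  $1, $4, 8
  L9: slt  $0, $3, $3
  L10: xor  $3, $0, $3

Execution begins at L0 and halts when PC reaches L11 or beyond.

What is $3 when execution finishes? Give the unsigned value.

0

PC=0  xor  $4, $3, $5        | $0=0 $1=15 $2=0 $3=12 $4=4 $5=8 $6=7
PC=1  sub  $2, $4, $0        | $0=0 $1=15 $2=4 $3=12 $4=4 $5=8 $6=7
PC=2  beq  $4, $5, L10       | $0=0 $1=15 $2=4 $3=12 $4=4 $5=8 $6=7  [not taken]
PC=3  or   $3, $1, $5        | $0=0 $1=15 $2=4 $3=15 $4=4 $5=8 $6=7
PC=4  add  $4, $0, $0        | $0=0 $1=15 $2=4 $3=15 $4=0 $5=8 $6=7
PC=5  or   $5, $6, $4        | $0=0 $1=15 $2=4 $3=15 $4=0 $5=7 $6=7
PC=6  bne  $0, $3, L10       | $0=0 $1=15 $2=4 $3=15 $4=0 $5=7 $6=7  [TAKEN]
PC=7  or   $3, $0, $0        | $0=0 $1=15 $2=4 $3=0 $4=0 $5=7 $6=7
PC=10 xor  $3, $0, $3        | $0=0 $1=15 $2=4 $3=0 $4=0 $5=7 $6=7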